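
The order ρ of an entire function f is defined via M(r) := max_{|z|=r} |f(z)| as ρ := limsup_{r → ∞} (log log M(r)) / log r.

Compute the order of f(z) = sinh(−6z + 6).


sinh(w) is a linear combination of e^{iw} and e^{−iw} (or e^w, e^{−w} in the hyperbolic case), so |sinh(w)| ≤ e^{|w|}. With w = −6z + 6, |w| ≤ 6|z| + 6 = 6r + 6 on |z| = r, giving M(r) ≤ e^{6r + 6}, so ρ ≤ 1. On a suitable ray (z = it for sin/cos; z = t for sinh/cosh, t real → ∞), |sinh(−6z + 6)| grows like e^{6|t|}/2, so ρ ≥ 1. Hence ρ = 1.
Therefore ρ = 1.

Order ρ = 1.


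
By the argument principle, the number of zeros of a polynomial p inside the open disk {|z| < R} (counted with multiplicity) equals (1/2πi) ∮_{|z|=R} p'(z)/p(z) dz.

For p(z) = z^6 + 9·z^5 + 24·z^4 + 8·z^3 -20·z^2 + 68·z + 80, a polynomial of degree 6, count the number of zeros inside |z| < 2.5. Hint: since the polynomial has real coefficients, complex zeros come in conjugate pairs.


The zeros of p are: (-3 + 1i), (-3 - 1i), -1, -4, (1 + 1i), (1 - 1i).
Their magnitudes are: 3.162, 3.162, 1, 4, 1.414, 1.414.
Zeros with |z| < R = 2.5: -1, (1 + 1i), (1 - 1i).
Count = 3.
By the argument principle, (1/2πi) ∮_{|z|=R} p'(z)/p(z) dz equals exactly this count.

Number of zeros inside |z| < 2.5: 3.


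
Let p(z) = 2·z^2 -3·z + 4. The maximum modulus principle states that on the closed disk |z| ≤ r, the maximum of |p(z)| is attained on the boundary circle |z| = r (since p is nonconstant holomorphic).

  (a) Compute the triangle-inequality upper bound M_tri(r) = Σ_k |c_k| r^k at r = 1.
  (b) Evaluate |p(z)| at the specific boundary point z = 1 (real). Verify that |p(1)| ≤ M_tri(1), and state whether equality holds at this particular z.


Coefficients: c_0 = 4, c_1 = -3, c_2 = 2. Radius r = 1.
Part (a). Triangle bound: M_tri(r) = Σ_k |c_k| r^k
  = |4|·1^0 + |-3|·1^1 + |2|·1^2
  = 4 + 3 + 2 = 9.
This bounds M(r) := max_{|z|=r} |p(z)| from above; equality holds iff all terms c_k z^k can be made to align in phase at a single z on |z|=r.
Part (b). At z = 1 (real, on the circle |z| = r):
  p(1) = (4)·1^0 + (-3)·1^1 + (2)·1^2 = 3.
  |p(1)| = 3.
Check: |p(1)| = 3 ≤ 9 = M_tri(1). ✓ Equality does not hold at z = 1 (the coefficients have mixed signs, so the terms do not all align in phase there).

M_tri(1) = 9; |p(1)| = 3; equality at z=1: no.


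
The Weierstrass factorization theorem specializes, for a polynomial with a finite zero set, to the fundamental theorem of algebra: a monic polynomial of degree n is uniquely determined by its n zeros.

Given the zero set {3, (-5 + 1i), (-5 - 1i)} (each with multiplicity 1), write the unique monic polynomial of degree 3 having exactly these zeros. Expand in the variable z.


The polynomial is p(z) = ∏_{α ∈ S} (z − α), where S = {3, (-5 + 1i), (-5 - 1i)}.
Expanding the product yields: p(z) = z^3 + 7·z^2 -4·z -78.
Note conjugate pairs combine to real quadratics: (z − (-5+1i))(z − (-5−1i)) = z² + 10z + 26.
The resulting polynomial has degree 3 and real coefficients as required.

p(z) = z^3 + 7·z^2 -4·z -78.


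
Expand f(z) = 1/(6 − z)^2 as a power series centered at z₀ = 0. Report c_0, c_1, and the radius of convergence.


Let w = z − z₀, so z = z₀ + w.
Then 6 − z = 6 − (z₀ + w) = (6 − z₀) − w = 6 − w.
f(z) = 1/(6 − w)^2 = (1/(6)^2) · (1 − w/(6))^{−2}.
By the binomial series (1−u)^{−2} = Σ_{n≥0} C(n+1, 1) u^n for |u|<1, with u = w/(6):
  c_n = C(n+1, 1) / (6)^(n+2).
  c_0 = 1/(6)^2 = 1/36.
  c_1 = 2/(6)^3 = 1/108.
The series is valid for |w/d| < 1, i.e. |z − z₀| < |d|.
Radius of convergence: R = |6 − z₀| = |6| = 6 (distance from z₀ to the singularity z = 6).

c_0 = 1/36, c_1 = 1/108; R = 6.


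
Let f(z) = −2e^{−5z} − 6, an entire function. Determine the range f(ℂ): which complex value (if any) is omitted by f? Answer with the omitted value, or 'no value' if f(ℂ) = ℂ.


Little Picard bounds the complement of f(ℂ) to at most one point.
e^{−5z} is never zero on ℂ, so -2·e^{−5z} takes every value in ℂ ∖ {0}. Adding -6 shifts the range to ℂ ∖ {-6}. Thus f omits exactly the value -6.

Omitted value: -6.


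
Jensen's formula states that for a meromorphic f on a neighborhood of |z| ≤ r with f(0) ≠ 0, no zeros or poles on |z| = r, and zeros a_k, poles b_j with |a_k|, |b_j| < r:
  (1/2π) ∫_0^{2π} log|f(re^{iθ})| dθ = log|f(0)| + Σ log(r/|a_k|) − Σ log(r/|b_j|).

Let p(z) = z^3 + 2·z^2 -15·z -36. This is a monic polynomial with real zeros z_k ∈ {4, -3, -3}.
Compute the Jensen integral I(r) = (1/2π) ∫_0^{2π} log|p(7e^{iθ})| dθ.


Zeros: -3, -3, 4; r = 7.
Inside |z| < r: -3, -3, 4. Outside (|z| ≥ r): ∅.
p(0) = -36, so log|p(0)| = log(36) = 3.5835.
Apply Jensen: I(r) = log|p(0)| + Σ_k log(r/|z_k|), summed over zeros inside |z| < r.
  log(r/|z_k|) for z_k = 4: log(7/4) = 0.5596
  log(r/|z_k|) for z_k = -3: log(7/3) = 0.8473
  log(r/|z_k|) for z_k = -3: log(7/3) = 0.8473
Sum over inside zeros: 2.2542.
I(r) = log|p(0)| + (inside sum) = 3.5835 + 2.2542 = 5.8377.
Closed form (all zeros inside, monic): I(r) = n·log(r) = 3·log(7) = 5.8377. ✓

I(r) ≈ 5.8377.


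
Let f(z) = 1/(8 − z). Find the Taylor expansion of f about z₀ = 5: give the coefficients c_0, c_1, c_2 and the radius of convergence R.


Let w = z − z₀, so z = z₀ + w.
Then 8 − z = 8 − (z₀ + w) = (8 − z₀) − w = 3 − w.
f(z) = 1/(3 − w) = (1/(3)) · 1/(1 − w/(3)) = Σ_{n≥0} w^n / (3)^(n+1).
So c_n = 1/(3)^(n+1):
  c_0 = 1/(3)^1 = 1/3.
  c_1 = 1/(3)^2 = 1/9.
  c_2 = 1/(3)^3 = 1/27.
The series is valid for |w/d| < 1, i.e. |z − z₀| < |d|.
Radius of convergence: R = |8 − z₀| = |3| = 3 (distance from z₀ to the singularity z = 8).

c_0 = 1/3, c_1 = 1/9, c_2 = 1/27; R = 3.


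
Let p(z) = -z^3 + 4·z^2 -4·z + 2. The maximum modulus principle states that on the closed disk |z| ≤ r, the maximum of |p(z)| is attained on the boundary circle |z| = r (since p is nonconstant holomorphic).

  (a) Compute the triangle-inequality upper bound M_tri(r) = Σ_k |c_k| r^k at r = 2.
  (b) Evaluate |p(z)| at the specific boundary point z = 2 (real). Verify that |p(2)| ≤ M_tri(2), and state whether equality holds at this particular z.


Coefficients: c_0 = 2, c_1 = -4, c_2 = 4, c_3 = -1. Radius r = 2.
Part (a). Triangle bound: M_tri(r) = Σ_k |c_k| r^k
  = |2|·2^0 + |-4|·2^1 + |4|·2^2 + |-1|·2^3
  = 2 + 8 + 16 + 8 = 34.
This bounds M(r) := max_{|z|=r} |p(z)| from above; equality holds iff all terms c_k z^k can be made to align in phase at a single z on |z|=r.
Part (b). At z = 2 (real, on the circle |z| = r):
  p(2) = (2)·2^0 + (-4)·2^1 + (4)·2^2 + (-1)·2^3 = 2.
  |p(2)| = 2.
Check: |p(2)| = 2 ≤ 34 = M_tri(2). ✓ Equality does not hold at z = 2 (the coefficients have mixed signs, so the terms do not all align in phase there).

M_tri(2) = 34; |p(2)| = 2; equality at z=2: no.


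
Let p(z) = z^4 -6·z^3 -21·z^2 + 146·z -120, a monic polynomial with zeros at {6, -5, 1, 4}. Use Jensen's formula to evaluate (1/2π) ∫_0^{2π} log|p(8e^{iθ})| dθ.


Zeros: -5, 1, 4, 6; r = 8.
Inside |z| < r: -5, 1, 4, 6. Outside (|z| ≥ r): ∅.
p(0) = -120, so log|p(0)| = log(120) = 4.7875.
Apply Jensen: I(r) = log|p(0)| + Σ_k log(r/|z_k|), summed over zeros inside |z| < r.
  log(r/|z_k|) for z_k = 6: log(8/6) = 0.2877
  log(r/|z_k|) for z_k = -5: log(8/5) = 0.4700
  log(r/|z_k|) for z_k = 1: log(8/1) = 2.0794
  log(r/|z_k|) for z_k = 4: log(8/4) = 0.6931
Sum over inside zeros: 3.5303.
I(r) = log|p(0)| + (inside sum) = 4.7875 + 3.5303 = 8.3178.
Closed form (all zeros inside, monic): I(r) = n·log(r) = 4·log(8) = 8.3178. ✓

I(r) ≈ 8.3178.


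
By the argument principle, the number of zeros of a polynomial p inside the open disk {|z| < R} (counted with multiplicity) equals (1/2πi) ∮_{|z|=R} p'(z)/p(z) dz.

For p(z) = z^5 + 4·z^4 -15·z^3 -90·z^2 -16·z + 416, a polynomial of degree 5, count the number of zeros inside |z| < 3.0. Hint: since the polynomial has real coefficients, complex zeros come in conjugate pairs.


The zeros of p are: (-3 + 2i), (-3 - 2i), -4, 2, 4.
Their magnitudes are: 3.606, 3.606, 4, 2, 4.
Zeros with |z| < R = 3.0: 2.
Count = 1.
By the argument principle, (1/2πi) ∮_{|z|=R} p'(z)/p(z) dz equals exactly this count.

Number of zeros inside |z| < 3.0: 1.


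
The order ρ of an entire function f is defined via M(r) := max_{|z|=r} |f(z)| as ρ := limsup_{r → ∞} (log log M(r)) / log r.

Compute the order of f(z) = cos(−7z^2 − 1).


Write cos(w) = (e^{iw} ± e^{−iw})/(2 or 2i), so |cos(w)| ≤ e^{|w|}. With w = −7z^2 − 1, |w| ≤ 7r^2 + 1 on |z|=r, giving M(r) ≤ e^{7r^2 + 1} and ρ ≤ 2. For the lower bound, choose z on |z|=r with -7z^2 purely imaginary of modulus 7r^2; then |cos(−7z^2 − 1)| grows like e^{7r^2}/2, so ρ ≥ 2. Hence ρ = 2.
Therefore ρ = 2.

Order ρ = 2.


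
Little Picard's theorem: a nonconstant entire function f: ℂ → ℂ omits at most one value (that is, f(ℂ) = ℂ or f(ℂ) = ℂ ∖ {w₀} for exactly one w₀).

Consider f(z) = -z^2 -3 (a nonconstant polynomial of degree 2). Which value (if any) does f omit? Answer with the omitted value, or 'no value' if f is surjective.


Little Picard bounds the complement of f(ℂ) to at most one point.
For every w ∈ ℂ, the equation p(z) − w = 0 is a nonconstant polynomial in z and hence has at least one root by the fundamental theorem of algebra. So p is surjective onto ℂ, omitting no value.

Omitted value: no value.


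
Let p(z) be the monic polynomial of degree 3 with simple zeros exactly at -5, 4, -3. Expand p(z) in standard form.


The polynomial is p(z) = ∏_{α ∈ S} (z − α), where S = {-5, 4, -3}.
Expanding the product yields: p(z) = z^3 + 4·z^2 -17·z -60.
The resulting polynomial has degree 3 and real coefficients as required.

p(z) = z^3 + 4·z^2 -17·z -60.


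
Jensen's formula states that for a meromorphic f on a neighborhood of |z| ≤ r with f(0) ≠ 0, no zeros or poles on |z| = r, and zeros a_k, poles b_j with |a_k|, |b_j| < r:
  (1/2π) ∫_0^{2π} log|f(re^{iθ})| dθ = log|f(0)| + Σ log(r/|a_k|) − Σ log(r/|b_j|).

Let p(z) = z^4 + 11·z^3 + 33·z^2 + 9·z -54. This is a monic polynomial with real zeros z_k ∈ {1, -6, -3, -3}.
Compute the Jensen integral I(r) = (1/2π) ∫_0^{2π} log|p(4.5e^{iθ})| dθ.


Zeros: -6, -3, -3, 1; r = 4.5.
Inside |z| < r: -3, -3, 1. Outside (|z| ≥ r): -6.
p(0) = -54, so log|p(0)| = log(54) = 3.9890.
Apply Jensen: I(r) = log|p(0)| + Σ_k log(r/|z_k|), summed over zeros inside |z| < r.
  log(r/|z_k|) for z_k = 1: log(4.5/1) = 1.5041
  log(r/|z_k|) for z_k = -3: log(4.5/3) = 0.4055
  log(r/|z_k|) for z_k = -3: log(4.5/3) = 0.4055
  Outside zeros (-6) contribute nothing to the Jensen sum.
Sum over inside zeros: 2.3150.
I(r) = log|p(0)| + (inside sum) = 3.9890 + 2.3150 = 6.3040.
Note: since some zeros are outside |z| ≤ r, the simplified n·log(r) form does NOT apply — only the inside zeros contribute.

I(r) ≈ 6.3040.


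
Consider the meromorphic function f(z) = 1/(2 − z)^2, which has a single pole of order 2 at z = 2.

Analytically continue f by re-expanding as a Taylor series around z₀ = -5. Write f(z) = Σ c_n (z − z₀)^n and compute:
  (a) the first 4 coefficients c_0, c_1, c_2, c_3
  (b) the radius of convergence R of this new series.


Let w = z − z₀, so z = z₀ + w.
Then 2 − z = 2 − (z₀ + w) = (2 − z₀) − w = 7 − w.
f(z) = 1/(7 − w)^2 = (1/(7)^2) · (1 − w/(7))^{−2}.
By the binomial series (1−u)^{−2} = Σ_{n≥0} C(n+1, 1) u^n for |u|<1, with u = w/(7):
  c_n = C(n+1, 1) / (7)^(n+2).
  c_0 = 1/(7)^2 = 1/49.
  c_1 = 2/(7)^3 = 2/343.
  c_2 = 3/(7)^4 = 3/2401.
  c_3 = 4/(7)^5 = 4/16807.
The series is valid for |w/d| < 1, i.e. |z − z₀| < |d|.
Radius of convergence: R = |2 − z₀| = |7| = 7 (distance from z₀ to the singularity z = 2).

c_0 = 1/49, c_1 = 2/343, c_2 = 3/2401, c_3 = 4/16807; R = 7.


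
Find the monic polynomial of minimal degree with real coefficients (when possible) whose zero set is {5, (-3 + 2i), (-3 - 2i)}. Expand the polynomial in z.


The polynomial is p(z) = ∏_{α ∈ S} (z − α), where S = {5, (-3 + 2i), (-3 - 2i)}.
Expanding the product yields: p(z) = z^3 + z^2 -17·z -65.
Note conjugate pairs combine to real quadratics: (z − (-3+2i))(z − (-3−2i)) = z² + 6z + 13.
The resulting polynomial has degree 3 and real coefficients as required.

p(z) = z^3 + z^2 -17·z -65.


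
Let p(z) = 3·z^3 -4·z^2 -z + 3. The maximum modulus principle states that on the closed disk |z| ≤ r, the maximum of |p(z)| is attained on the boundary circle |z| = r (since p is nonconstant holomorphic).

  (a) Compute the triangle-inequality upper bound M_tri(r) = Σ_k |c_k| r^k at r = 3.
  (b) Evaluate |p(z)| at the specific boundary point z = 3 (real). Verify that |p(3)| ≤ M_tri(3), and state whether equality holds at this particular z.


Coefficients: c_0 = 3, c_1 = -1, c_2 = -4, c_3 = 3. Radius r = 3.
Part (a). Triangle bound: M_tri(r) = Σ_k |c_k| r^k
  = |3|·3^0 + |-1|·3^1 + |-4|·3^2 + |3|·3^3
  = 3 + 3 + 36 + 81 = 123.
This bounds M(r) := max_{|z|=r} |p(z)| from above; equality holds iff all terms c_k z^k can be made to align in phase at a single z on |z|=r.
Part (b). At z = 3 (real, on the circle |z| = r):
  p(3) = (3)·3^0 + (-1)·3^1 + (-4)·3^2 + (3)·3^3 = 45.
  |p(3)| = 45.
Check: |p(3)| = 45 ≤ 123 = M_tri(3). ✓ Equality does not hold at z = 3 (the coefficients have mixed signs, so the terms do not all align in phase there).

M_tri(3) = 123; |p(3)| = 45; equality at z=3: no.


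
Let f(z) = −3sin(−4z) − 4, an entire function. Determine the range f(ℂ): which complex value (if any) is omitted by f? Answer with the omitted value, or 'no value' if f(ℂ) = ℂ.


Little Picard bounds the complement of f(ℂ) to at most one point.
sin is entire and surjective onto ℂ: for every w ∈ ℂ, sin(ζ) = w has a solution ζ ∈ ℂ (e.g., via the complex inverse arcsin). With ζ = −4z this gives z = ζ/(-4). Then -3·sin(−4z) takes every value in -3·ℂ = ℂ, and adding -4 is a bijection of ℂ. So f is surjective and omits no value. (Note: only on the real line is sin bounded by [−1, 1].)

Omitted value: no value.


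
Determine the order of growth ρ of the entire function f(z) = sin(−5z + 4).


sin(w) is a linear combination of e^{iw} and e^{−iw} (or e^w, e^{−w} in the hyperbolic case), so |sin(w)| ≤ e^{|w|}. With w = −5z + 4, |w| ≤ 5|z| + 4 = 5r + 4 on |z| = r, giving M(r) ≤ e^{5r + 4}, so ρ ≤ 1. On a suitable ray (z = it for sin/cos; z = t for sinh/cosh, t real → ∞), |sin(−5z + 4)| grows like e^{5|t|}/2, so ρ ≥ 1. Hence ρ = 1.
Therefore ρ = 1.

Order ρ = 1.


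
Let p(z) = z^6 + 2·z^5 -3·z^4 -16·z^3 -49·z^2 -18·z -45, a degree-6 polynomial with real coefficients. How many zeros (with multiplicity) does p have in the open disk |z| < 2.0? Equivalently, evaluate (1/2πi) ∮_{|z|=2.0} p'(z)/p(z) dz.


The zeros of p are: (0 + 1i), (0 - 1i), -3, 3, (-1 + 2i), (-1 - 2i).
Their magnitudes are: 1, 1, 3, 3, 2.236, 2.236.
Zeros with |z| < R = 2.0: (0 + 1i), (0 - 1i).
Count = 2.
By the argument principle, (1/2πi) ∮_{|z|=R} p'(z)/p(z) dz equals exactly this count.

Number of zeros inside |z| < 2.0: 2.


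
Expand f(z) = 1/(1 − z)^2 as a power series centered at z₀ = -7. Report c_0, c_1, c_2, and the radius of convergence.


Let w = z − z₀, so z = z₀ + w.
Then 1 − z = 1 − (z₀ + w) = (1 − z₀) − w = 8 − w.
f(z) = 1/(8 − w)^2 = (1/(8)^2) · (1 − w/(8))^{−2}.
By the binomial series (1−u)^{−2} = Σ_{n≥0} C(n+1, 1) u^n for |u|<1, with u = w/(8):
  c_n = C(n+1, 1) / (8)^(n+2).
  c_0 = 1/(8)^2 = 1/64.
  c_1 = 2/(8)^3 = 1/256.
  c_2 = 3/(8)^4 = 3/4096.
The series is valid for |w/d| < 1, i.e. |z − z₀| < |d|.
Radius of convergence: R = |1 − z₀| = |8| = 8 (distance from z₀ to the singularity z = 1).

c_0 = 1/64, c_1 = 1/256, c_2 = 3/4096; R = 8.


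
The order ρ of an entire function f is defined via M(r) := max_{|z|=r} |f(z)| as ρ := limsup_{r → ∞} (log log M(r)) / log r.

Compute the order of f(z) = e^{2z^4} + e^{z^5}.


Each summand is entire of order 4 and 5 respectively (as in the single-exponential case). The order of a sum is at most the max of the orders, so ρ ≤ 5. For the lower bound: on |z|=r choose arg z so that 1z^5 is real positive; then |e^{1z^5}| = e^{1r^5} while |e^{2z^4}| ≤ e^{2r^4} = o(e^{1r^5}). So |f| ≥ e^{1r^5}(1 − o(1)) and ρ ≥ 5. Hence ρ = max(4, 5) = 5.
Therefore ρ = 5.

Order ρ = 5.


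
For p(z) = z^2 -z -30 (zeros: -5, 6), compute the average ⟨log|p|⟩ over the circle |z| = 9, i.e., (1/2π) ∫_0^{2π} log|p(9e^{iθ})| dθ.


Zeros: -5, 6; r = 9.
Inside |z| < r: -5, 6. Outside (|z| ≥ r): ∅.
p(0) = -30, so log|p(0)| = log(30) = 3.4012.
Apply Jensen: I(r) = log|p(0)| + Σ_k log(r/|z_k|), summed over zeros inside |z| < r.
  log(r/|z_k|) for z_k = -5: log(9/5) = 0.5878
  log(r/|z_k|) for z_k = 6: log(9/6) = 0.4055
Sum over inside zeros: 0.9933.
I(r) = log|p(0)| + (inside sum) = 3.4012 + 0.9933 = 4.3944.
Closed form (all zeros inside, monic): I(r) = n·log(r) = 2·log(9) = 4.3944. ✓

I(r) ≈ 4.3944.


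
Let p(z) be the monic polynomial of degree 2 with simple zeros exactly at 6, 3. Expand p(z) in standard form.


The polynomial is p(z) = ∏_{α ∈ S} (z − α), where S = {6, 3}.
Expanding the product yields: p(z) = z^2 -9·z + 18.
The resulting polynomial has degree 2 and real coefficients as required.

p(z) = z^2 -9·z + 18.


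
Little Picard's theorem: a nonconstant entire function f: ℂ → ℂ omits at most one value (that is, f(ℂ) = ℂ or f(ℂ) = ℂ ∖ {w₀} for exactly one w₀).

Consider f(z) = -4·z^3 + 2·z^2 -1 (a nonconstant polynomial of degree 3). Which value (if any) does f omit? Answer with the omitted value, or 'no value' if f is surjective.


Little Picard bounds the complement of f(ℂ) to at most one point.
For every w ∈ ℂ, the equation p(z) − w = 0 is a nonconstant polynomial in z and hence has at least one root by the fundamental theorem of algebra. So p is surjective onto ℂ, omitting no value.

Omitted value: no value.


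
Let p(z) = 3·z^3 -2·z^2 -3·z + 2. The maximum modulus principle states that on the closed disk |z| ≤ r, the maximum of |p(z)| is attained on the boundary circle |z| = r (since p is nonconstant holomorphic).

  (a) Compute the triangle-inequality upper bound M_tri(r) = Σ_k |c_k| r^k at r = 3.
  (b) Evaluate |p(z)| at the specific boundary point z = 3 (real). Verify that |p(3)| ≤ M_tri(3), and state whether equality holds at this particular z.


Coefficients: c_0 = 2, c_1 = -3, c_2 = -2, c_3 = 3. Radius r = 3.
Part (a). Triangle bound: M_tri(r) = Σ_k |c_k| r^k
  = |2|·3^0 + |-3|·3^1 + |-2|·3^2 + |3|·3^3
  = 2 + 9 + 18 + 81 = 110.
This bounds M(r) := max_{|z|=r} |p(z)| from above; equality holds iff all terms c_k z^k can be made to align in phase at a single z on |z|=r.
Part (b). At z = 3 (real, on the circle |z| = r):
  p(3) = (2)·3^0 + (-3)·3^1 + (-2)·3^2 + (3)·3^3 = 56.
  |p(3)| = 56.
Check: |p(3)| = 56 ≤ 110 = M_tri(3). ✓ Equality does not hold at z = 3 (the coefficients have mixed signs, so the terms do not all align in phase there).

M_tri(3) = 110; |p(3)| = 56; equality at z=3: no.


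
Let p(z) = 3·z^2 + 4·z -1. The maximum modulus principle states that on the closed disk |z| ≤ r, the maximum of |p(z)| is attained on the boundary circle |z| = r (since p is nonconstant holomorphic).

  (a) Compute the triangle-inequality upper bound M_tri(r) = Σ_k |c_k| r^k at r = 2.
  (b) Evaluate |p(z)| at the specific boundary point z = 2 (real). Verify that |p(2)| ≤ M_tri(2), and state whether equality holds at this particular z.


Coefficients: c_0 = -1, c_1 = 4, c_2 = 3. Radius r = 2.
Part (a). Triangle bound: M_tri(r) = Σ_k |c_k| r^k
  = |-1|·2^0 + |4|·2^1 + |3|·2^2
  = 1 + 8 + 12 = 21.
This bounds M(r) := max_{|z|=r} |p(z)| from above; equality holds iff all terms c_k z^k can be made to align in phase at a single z on |z|=r.
Part (b). At z = 2 (real, on the circle |z| = r):
  p(2) = (-1)·2^0 + (4)·2^1 + (3)·2^2 = 19.
  |p(2)| = 19.
Check: |p(2)| = 19 ≤ 21 = M_tri(2). ✓ Equality does not hold at z = 2 (the coefficients have mixed signs, so the terms do not all align in phase there).

M_tri(2) = 21; |p(2)| = 19; equality at z=2: no.


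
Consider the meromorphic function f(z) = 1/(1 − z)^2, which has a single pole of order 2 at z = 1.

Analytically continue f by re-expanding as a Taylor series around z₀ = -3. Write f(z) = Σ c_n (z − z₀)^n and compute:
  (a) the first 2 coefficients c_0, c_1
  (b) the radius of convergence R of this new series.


Let w = z − z₀, so z = z₀ + w.
Then 1 − z = 1 − (z₀ + w) = (1 − z₀) − w = 4 − w.
f(z) = 1/(4 − w)^2 = (1/(4)^2) · (1 − w/(4))^{−2}.
By the binomial series (1−u)^{−2} = Σ_{n≥0} C(n+1, 1) u^n for |u|<1, with u = w/(4):
  c_n = C(n+1, 1) / (4)^(n+2).
  c_0 = 1/(4)^2 = 1/16.
  c_1 = 2/(4)^3 = 1/32.
The series is valid for |w/d| < 1, i.e. |z − z₀| < |d|.
Radius of convergence: R = |1 − z₀| = |4| = 4 (distance from z₀ to the singularity z = 1).

c_0 = 1/16, c_1 = 1/32; R = 4.


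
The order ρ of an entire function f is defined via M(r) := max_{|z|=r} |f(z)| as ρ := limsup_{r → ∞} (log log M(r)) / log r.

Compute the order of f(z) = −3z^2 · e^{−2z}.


M(r) = max_{|z|=r} |-3|·|z|^2·|e^{−2z}| = 3·r^2 · e^{2r^1} (the factors attain their maxima compatibly on |z|=r). Then log M(r) = log 3 + 2·log r + 2r^1, dominated by the last term, so log log M(r) ~ 1·log r. The polynomial factor -3z^2 contributes only a log r term and does not affect the order. ρ = 1.
Therefore ρ = 1.

Order ρ = 1.


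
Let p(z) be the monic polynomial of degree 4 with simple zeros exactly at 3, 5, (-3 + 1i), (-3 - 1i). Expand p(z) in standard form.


The polynomial is p(z) = ∏_{α ∈ S} (z − α), where S = {3, 5, (-3 + 1i), (-3 - 1i)}.
Expanding the product yields: p(z) = z^4 -2·z^3 -23·z^2 + 10·z + 150.
Note conjugate pairs combine to real quadratics: (z − (-3+1i))(z − (-3−1i)) = z² + 6z + 10.
The resulting polynomial has degree 4 and real coefficients as required.

p(z) = z^4 -2·z^3 -23·z^2 + 10·z + 150.


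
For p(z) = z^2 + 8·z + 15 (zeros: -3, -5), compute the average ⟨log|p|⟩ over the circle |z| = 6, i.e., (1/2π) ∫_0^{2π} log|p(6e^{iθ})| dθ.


Zeros: -5, -3; r = 6.
Inside |z| < r: -5, -3. Outside (|z| ≥ r): ∅.
p(0) = 15, so log|p(0)| = log(15) = 2.7081.
Apply Jensen: I(r) = log|p(0)| + Σ_k log(r/|z_k|), summed over zeros inside |z| < r.
  log(r/|z_k|) for z_k = -3: log(6/3) = 0.6931
  log(r/|z_k|) for z_k = -5: log(6/5) = 0.1823
Sum over inside zeros: 0.8755.
I(r) = log|p(0)| + (inside sum) = 2.7081 + 0.8755 = 3.5835.
Closed form (all zeros inside, monic): I(r) = n·log(r) = 2·log(6) = 3.5835. ✓

I(r) ≈ 3.5835.


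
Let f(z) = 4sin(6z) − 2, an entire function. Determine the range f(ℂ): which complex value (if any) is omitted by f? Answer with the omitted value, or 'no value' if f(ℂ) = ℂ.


Little Picard bounds the complement of f(ℂ) to at most one point.
sin is entire and surjective onto ℂ: for every w ∈ ℂ, sin(ζ) = w has a solution ζ ∈ ℂ (e.g., via the complex inverse arcsin). With ζ = 6z this gives z = ζ/(6). Then 4·sin(6z) takes every value in 4·ℂ = ℂ, and adding -2 is a bijection of ℂ. So f is surjective and omits no value. (Note: only on the real line is sin bounded by [−1, 1].)

Omitted value: no value.


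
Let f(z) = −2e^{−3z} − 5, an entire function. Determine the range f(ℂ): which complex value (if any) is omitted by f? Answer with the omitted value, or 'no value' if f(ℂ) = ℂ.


Little Picard bounds the complement of f(ℂ) to at most one point.
e^{−3z} is never zero on ℂ, so -2·e^{−3z} takes every value in ℂ ∖ {0}. Adding -5 shifts the range to ℂ ∖ {-5}. Thus f omits exactly the value -5.

Omitted value: -5.


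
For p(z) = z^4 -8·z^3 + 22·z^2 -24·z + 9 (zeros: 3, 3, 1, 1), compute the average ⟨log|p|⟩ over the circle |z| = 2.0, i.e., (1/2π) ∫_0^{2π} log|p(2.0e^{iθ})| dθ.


Zeros: 1, 1, 3, 3; r = 2.0.
Inside |z| < r: 1, 1. Outside (|z| ≥ r): 3, 3.
p(0) = 9, so log|p(0)| = log(9) = 2.1972.
Apply Jensen: I(r) = log|p(0)| + Σ_k log(r/|z_k|), summed over zeros inside |z| < r.
  log(r/|z_k|) for z_k = 1: log(2.0/1) = 0.6931
  log(r/|z_k|) for z_k = 1: log(2.0/1) = 0.6931
  Outside zeros (3, 3) contribute nothing to the Jensen sum.
Sum over inside zeros: 1.3863.
I(r) = log|p(0)| + (inside sum) = 2.1972 + 1.3863 = 3.5835.
Note: since some zeros are outside |z| ≤ r, the simplified n·log(r) form does NOT apply — only the inside zeros contribute.

I(r) ≈ 3.5835.


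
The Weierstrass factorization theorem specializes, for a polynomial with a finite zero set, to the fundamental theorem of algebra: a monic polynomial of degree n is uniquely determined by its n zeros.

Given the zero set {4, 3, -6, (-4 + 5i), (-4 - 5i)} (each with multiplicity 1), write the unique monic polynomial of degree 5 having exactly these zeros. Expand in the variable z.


The polynomial is p(z) = ∏_{α ∈ S} (z − α), where S = {4, 3, -6, (-4 + 5i), (-4 - 5i)}.
Expanding the product yields: p(z) = z^5 + 7·z^4 + 3·z^3 -209·z^2 -654·z + 2952.
Note conjugate pairs combine to real quadratics: (z − (-4+5i))(z − (-4−5i)) = z² + 8z + 41.
The resulting polynomial has degree 5 and real coefficients as required.

p(z) = z^5 + 7·z^4 + 3·z^3 -209·z^2 -654·z + 2952.


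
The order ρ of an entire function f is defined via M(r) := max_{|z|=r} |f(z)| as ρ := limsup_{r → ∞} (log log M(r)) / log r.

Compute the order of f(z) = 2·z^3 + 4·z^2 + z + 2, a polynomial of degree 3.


|f(z)| ≤ Σ|c_k|·r^k = O(r^3) as r → ∞. Polynomial growth is O(e^{r^ε}) for every ε > 0 (since r^3/e^{r^ε} → 0), so ρ ≤ ε for all ε > 0, i.e. ρ = 0. Every nonconstant polynomial has order 0.
Therefore ρ = 0.

Order ρ = 0.


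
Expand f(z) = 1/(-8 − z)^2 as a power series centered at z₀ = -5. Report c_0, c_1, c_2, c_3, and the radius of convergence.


Let w = z − z₀, so z = z₀ + w.
Then -8 − z = -8 − (z₀ + w) = (-8 − z₀) − w = -3 − w.
f(z) = 1/(-3 − w)^2 = (1/(-3)^2) · (1 − w/(-3))^{−2}.
By the binomial series (1−u)^{−2} = Σ_{n≥0} C(n+1, 1) u^n for |u|<1, with u = w/(-3):
  c_n = C(n+1, 1) / (-3)^(n+2).
  c_0 = 1/(-3)^2 = 1/9.
  c_1 = 2/(-3)^3 = -2/27.
  c_2 = 3/(-3)^4 = 1/27.
  c_3 = 4/(-3)^5 = -4/243.
The series is valid for |w/d| < 1, i.e. |z − z₀| < |d|.
Radius of convergence: R = |-8 − z₀| = |-3| = 3 (distance from z₀ to the singularity z = -8).

c_0 = 1/9, c_1 = -2/27, c_2 = 1/27, c_3 = -4/243; R = 3.


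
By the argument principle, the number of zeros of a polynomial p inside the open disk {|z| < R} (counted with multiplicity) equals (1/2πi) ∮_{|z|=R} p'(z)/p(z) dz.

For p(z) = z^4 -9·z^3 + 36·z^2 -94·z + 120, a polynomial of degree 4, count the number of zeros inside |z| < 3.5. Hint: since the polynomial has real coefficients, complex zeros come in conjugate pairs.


The zeros of p are: 3, (1 + 3i), (1 - 3i), 4.
Their magnitudes are: 3, 3.162, 3.162, 4.
Zeros with |z| < R = 3.5: 3, (1 + 3i), (1 - 3i).
Count = 3.
By the argument principle, (1/2πi) ∮_{|z|=R} p'(z)/p(z) dz equals exactly this count.

Number of zeros inside |z| < 3.5: 3.


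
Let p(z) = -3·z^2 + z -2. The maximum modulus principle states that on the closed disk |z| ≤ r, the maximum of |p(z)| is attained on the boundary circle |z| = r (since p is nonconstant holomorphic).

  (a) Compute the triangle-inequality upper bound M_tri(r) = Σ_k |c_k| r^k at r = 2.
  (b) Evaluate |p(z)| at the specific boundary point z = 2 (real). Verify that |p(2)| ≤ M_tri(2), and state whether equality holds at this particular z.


Coefficients: c_0 = -2, c_1 = 1, c_2 = -3. Radius r = 2.
Part (a). Triangle bound: M_tri(r) = Σ_k |c_k| r^k
  = |-2|·2^0 + |1|·2^1 + |-3|·2^2
  = 2 + 2 + 12 = 16.
This bounds M(r) := max_{|z|=r} |p(z)| from above; equality holds iff all terms c_k z^k can be made to align in phase at a single z on |z|=r.
Part (b). At z = 2 (real, on the circle |z| = r):
  p(2) = (-2)·2^0 + (1)·2^1 + (-3)·2^2 = -12.
  |p(2)| = 12.
Check: |p(2)| = 12 ≤ 16 = M_tri(2). ✓ Equality does not hold at z = 2 (the coefficients have mixed signs, so the terms do not all align in phase there).

M_tri(2) = 16; |p(2)| = 12; equality at z=2: no.


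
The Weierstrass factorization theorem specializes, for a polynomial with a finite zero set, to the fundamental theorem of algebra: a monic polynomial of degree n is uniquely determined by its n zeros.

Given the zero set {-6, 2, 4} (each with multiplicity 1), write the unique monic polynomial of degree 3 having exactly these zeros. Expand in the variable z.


The polynomial is p(z) = ∏_{α ∈ S} (z − α), where S = {-6, 2, 4}.
Expanding the product yields: p(z) = z^3 -28·z + 48.
The resulting polynomial has degree 3 and real coefficients as required.

p(z) = z^3 -28·z + 48.


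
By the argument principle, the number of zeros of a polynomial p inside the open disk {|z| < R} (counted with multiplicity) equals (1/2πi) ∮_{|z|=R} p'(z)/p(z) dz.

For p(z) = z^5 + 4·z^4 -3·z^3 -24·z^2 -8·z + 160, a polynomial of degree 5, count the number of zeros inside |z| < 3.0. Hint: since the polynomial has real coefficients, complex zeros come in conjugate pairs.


The zeros of p are: -4, (2 + 1i), (2 - 1i), (-2 + 2i), (-2 - 2i).
Their magnitudes are: 4, 2.236, 2.236, 2.828, 2.828.
Zeros with |z| < R = 3.0: (2 + 1i), (2 - 1i), (-2 + 2i), (-2 - 2i).
Count = 4.
By the argument principle, (1/2πi) ∮_{|z|=R} p'(z)/p(z) dz equals exactly this count.

Number of zeros inside |z| < 3.0: 4.


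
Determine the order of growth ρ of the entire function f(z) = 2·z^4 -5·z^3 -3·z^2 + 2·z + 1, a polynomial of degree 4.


|f(z)| ≤ Σ|c_k|·r^k = O(r^4) as r → ∞. Polynomial growth is O(e^{r^ε}) for every ε > 0 (since r^4/e^{r^ε} → 0), so ρ ≤ ε for all ε > 0, i.e. ρ = 0. Every nonconstant polynomial has order 0.
Therefore ρ = 0.

Order ρ = 0.


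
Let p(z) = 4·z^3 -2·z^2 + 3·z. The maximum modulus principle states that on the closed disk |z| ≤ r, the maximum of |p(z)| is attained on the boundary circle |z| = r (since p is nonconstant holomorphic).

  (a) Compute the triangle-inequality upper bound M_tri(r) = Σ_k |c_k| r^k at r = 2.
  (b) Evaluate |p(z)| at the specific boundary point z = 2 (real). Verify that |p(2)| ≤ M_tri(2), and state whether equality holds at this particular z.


Coefficients: c_0 = 0, c_1 = 3, c_2 = -2, c_3 = 4. Radius r = 2.
Part (a). Triangle bound: M_tri(r) = Σ_k |c_k| r^k
  = |0|·2^0 + |3|·2^1 + |-2|·2^2 + |4|·2^3
  = 0 + 6 + 8 + 32 = 46.
This bounds M(r) := max_{|z|=r} |p(z)| from above; equality holds iff all terms c_k z^k can be made to align in phase at a single z on |z|=r.
Part (b). At z = 2 (real, on the circle |z| = r):
  p(2) = (0)·2^0 + (3)·2^1 + (-2)·2^2 + (4)·2^3 = 30.
  |p(2)| = 30.
Check: |p(2)| = 30 ≤ 46 = M_tri(2). ✓ Equality does not hold at z = 2 (the coefficients have mixed signs, so the terms do not all align in phase there).

M_tri(2) = 46; |p(2)| = 30; equality at z=2: no.


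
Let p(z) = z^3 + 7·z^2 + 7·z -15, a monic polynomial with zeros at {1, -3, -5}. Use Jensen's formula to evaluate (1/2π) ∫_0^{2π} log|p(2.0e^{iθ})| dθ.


Zeros: -5, -3, 1; r = 2.0.
Inside |z| < r: 1. Outside (|z| ≥ r): -5, -3.
p(0) = -15, so log|p(0)| = log(15) = 2.7081.
Apply Jensen: I(r) = log|p(0)| + Σ_k log(r/|z_k|), summed over zeros inside |z| < r.
  log(r/|z_k|) for z_k = 1: log(2.0/1) = 0.6931
  Outside zeros (-5, -3) contribute nothing to the Jensen sum.
Sum over inside zeros: 0.6931.
I(r) = log|p(0)| + (inside sum) = 2.7081 + 0.6931 = 3.4012.
Note: since some zeros are outside |z| ≤ r, the simplified n·log(r) form does NOT apply — only the inside zeros contribute.

I(r) ≈ 3.4012.


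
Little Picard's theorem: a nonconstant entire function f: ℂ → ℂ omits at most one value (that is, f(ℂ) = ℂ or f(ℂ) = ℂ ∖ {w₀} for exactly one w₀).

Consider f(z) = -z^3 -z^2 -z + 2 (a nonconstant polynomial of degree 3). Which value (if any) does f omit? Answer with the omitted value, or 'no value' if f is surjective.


Little Picard bounds the complement of f(ℂ) to at most one point.
For every w ∈ ℂ, the equation p(z) − w = 0 is a nonconstant polynomial in z and hence has at least one root by the fundamental theorem of algebra. So p is surjective onto ℂ, omitting no value.

Omitted value: no value.


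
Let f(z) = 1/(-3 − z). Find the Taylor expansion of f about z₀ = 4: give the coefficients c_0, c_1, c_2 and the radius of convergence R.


Let w = z − z₀, so z = z₀ + w.
Then -3 − z = -3 − (z₀ + w) = (-3 − z₀) − w = -7 − w.
f(z) = 1/(-7 − w) = (1/(-7)) · 1/(1 − w/(-7)) = Σ_{n≥0} w^n / (-7)^(n+1).
So c_n = 1/(-7)^(n+1):
  c_0 = 1/(-7)^1 = -1/7.
  c_1 = 1/(-7)^2 = 1/49.
  c_2 = 1/(-7)^3 = -1/343.
The series is valid for |w/d| < 1, i.e. |z − z₀| < |d|.
Radius of convergence: R = |-3 − z₀| = |-7| = 7 (distance from z₀ to the singularity z = -3).

c_0 = -1/7, c_1 = 1/49, c_2 = -1/343; R = 7.


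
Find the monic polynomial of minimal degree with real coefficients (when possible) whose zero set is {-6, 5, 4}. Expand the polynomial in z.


The polynomial is p(z) = ∏_{α ∈ S} (z − α), where S = {-6, 5, 4}.
Expanding the product yields: p(z) = z^3 -3·z^2 -34·z + 120.
The resulting polynomial has degree 3 and real coefficients as required.

p(z) = z^3 -3·z^2 -34·z + 120.


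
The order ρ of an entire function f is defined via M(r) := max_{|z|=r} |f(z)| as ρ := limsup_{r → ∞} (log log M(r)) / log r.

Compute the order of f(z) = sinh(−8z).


sinh(w) is a linear combination of e^{iw} and e^{−iw} (or e^w, e^{−w} in the hyperbolic case), so |sinh(w)| ≤ e^{|w|}. With w = −8z, |w| ≤ 8|z| + 0 = 8r + 0 on |z| = r, giving M(r) ≤ e^{8r + 0}, so ρ ≤ 1. On a suitable ray (z = it for sin/cos; z = t for sinh/cosh, t real → ∞), |sinh(−8z)| grows like e^{8|t|}/2, so ρ ≥ 1. Hence ρ = 1.
Therefore ρ = 1.

Order ρ = 1.


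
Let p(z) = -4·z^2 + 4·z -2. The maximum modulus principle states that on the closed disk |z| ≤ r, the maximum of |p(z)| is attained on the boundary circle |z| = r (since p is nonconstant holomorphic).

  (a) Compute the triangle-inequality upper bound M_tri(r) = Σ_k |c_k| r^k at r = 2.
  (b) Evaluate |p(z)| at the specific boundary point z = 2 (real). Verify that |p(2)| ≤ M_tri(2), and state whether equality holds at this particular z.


Coefficients: c_0 = -2, c_1 = 4, c_2 = -4. Radius r = 2.
Part (a). Triangle bound: M_tri(r) = Σ_k |c_k| r^k
  = |-2|·2^0 + |4|·2^1 + |-4|·2^2
  = 2 + 8 + 16 = 26.
This bounds M(r) := max_{|z|=r} |p(z)| from above; equality holds iff all terms c_k z^k can be made to align in phase at a single z on |z|=r.
Part (b). At z = 2 (real, on the circle |z| = r):
  p(2) = (-2)·2^0 + (4)·2^1 + (-4)·2^2 = -10.
  |p(2)| = 10.
Check: |p(2)| = 10 ≤ 26 = M_tri(2). ✓ Equality does not hold at z = 2 (the coefficients have mixed signs, so the terms do not all align in phase there).

M_tri(2) = 26; |p(2)| = 10; equality at z=2: no.


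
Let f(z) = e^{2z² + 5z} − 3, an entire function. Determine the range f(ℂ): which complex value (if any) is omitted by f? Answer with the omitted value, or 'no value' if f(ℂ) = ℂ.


Little Picard bounds the complement of f(ℂ) to at most one point.
The exponent g(z) = 2z² + 5z is a nonconstant polynomial, hence surjective onto ℂ. So e^{g(z)} takes every value in {e^w : w ∈ ℂ} = ℂ ∖ {0}. Adding -3 shifts the range to ℂ ∖ {-3}. f omits exactly -3.

Omitted value: -3.


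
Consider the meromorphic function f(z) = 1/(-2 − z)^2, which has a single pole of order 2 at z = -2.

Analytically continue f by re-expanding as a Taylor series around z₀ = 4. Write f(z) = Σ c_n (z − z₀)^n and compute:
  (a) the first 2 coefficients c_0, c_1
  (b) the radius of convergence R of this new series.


Let w = z − z₀, so z = z₀ + w.
Then -2 − z = -2 − (z₀ + w) = (-2 − z₀) − w = -6 − w.
f(z) = 1/(-6 − w)^2 = (1/(-6)^2) · (1 − w/(-6))^{−2}.
By the binomial series (1−u)^{−2} = Σ_{n≥0} C(n+1, 1) u^n for |u|<1, with u = w/(-6):
  c_n = C(n+1, 1) / (-6)^(n+2).
  c_0 = 1/(-6)^2 = 1/36.
  c_1 = 2/(-6)^3 = -1/108.
The series is valid for |w/d| < 1, i.e. |z − z₀| < |d|.
Radius of convergence: R = |-2 − z₀| = |-6| = 6 (distance from z₀ to the singularity z = -2).

c_0 = 1/36, c_1 = -1/108; R = 6.


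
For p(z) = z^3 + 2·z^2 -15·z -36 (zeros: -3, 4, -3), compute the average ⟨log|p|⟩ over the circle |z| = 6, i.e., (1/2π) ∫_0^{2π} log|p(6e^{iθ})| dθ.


Zeros: -3, -3, 4; r = 6.
Inside |z| < r: -3, -3, 4. Outside (|z| ≥ r): ∅.
p(0) = -36, so log|p(0)| = log(36) = 3.5835.
Apply Jensen: I(r) = log|p(0)| + Σ_k log(r/|z_k|), summed over zeros inside |z| < r.
  log(r/|z_k|) for z_k = -3: log(6/3) = 0.6931
  log(r/|z_k|) for z_k = 4: log(6/4) = 0.4055
  log(r/|z_k|) for z_k = -3: log(6/3) = 0.6931
Sum over inside zeros: 1.7918.
I(r) = log|p(0)| + (inside sum) = 3.5835 + 1.7918 = 5.3753.
Closed form (all zeros inside, monic): I(r) = n·log(r) = 3·log(6) = 5.3753. ✓

I(r) ≈ 5.3753.


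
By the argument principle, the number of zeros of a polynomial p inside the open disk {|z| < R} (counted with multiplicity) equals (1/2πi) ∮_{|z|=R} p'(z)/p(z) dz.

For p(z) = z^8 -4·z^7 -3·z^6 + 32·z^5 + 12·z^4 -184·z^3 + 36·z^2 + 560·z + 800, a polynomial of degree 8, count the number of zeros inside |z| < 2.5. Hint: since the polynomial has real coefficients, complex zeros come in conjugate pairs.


The zeros of p are: (3 + 1i), (3 - 1i), (-2 + 1i), (-2 - 1i), (-1 + 1i), (-1 - 1i), (2 + 2i), (2 - 2i).
Their magnitudes are: 3.162, 3.162, 2.236, 2.236, 1.414, 1.414, 2.828, 2.828.
Zeros with |z| < R = 2.5: (-2 + 1i), (-2 - 1i), (-1 + 1i), (-1 - 1i).
Count = 4.
By the argument principle, (1/2πi) ∮_{|z|=R} p'(z)/p(z) dz equals exactly this count.

Number of zeros inside |z| < 2.5: 4.


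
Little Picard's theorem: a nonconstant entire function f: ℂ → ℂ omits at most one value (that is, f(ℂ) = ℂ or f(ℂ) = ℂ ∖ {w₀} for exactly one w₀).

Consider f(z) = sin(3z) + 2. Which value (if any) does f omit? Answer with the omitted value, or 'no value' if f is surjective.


Little Picard bounds the complement of f(ℂ) to at most one point.
sin is entire and surjective onto ℂ: for every w ∈ ℂ, sin(ζ) = w has a solution ζ ∈ ℂ (e.g., via the complex inverse arcsin). With ζ = 3z this gives z = ζ/(3). Then 1·sin(3z) takes every value in 1·ℂ = ℂ, and adding 2 is a bijection of ℂ. So f is surjective and omits no value. (Note: only on the real line is sin bounded by [−1, 1].)

Omitted value: no value.


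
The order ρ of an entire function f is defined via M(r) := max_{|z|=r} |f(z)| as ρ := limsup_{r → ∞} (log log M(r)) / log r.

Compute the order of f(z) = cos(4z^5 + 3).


Write cos(w) = (e^{iw} ± e^{−iw})/(2 or 2i), so |cos(w)| ≤ e^{|w|}. With w = 4z^5 + 3, |w| ≤ 4r^5 + 3 on |z|=r, giving M(r) ≤ e^{4r^5 + 3} and ρ ≤ 5. For the lower bound, choose z on |z|=r with 4z^5 purely imaginary of modulus 4r^5; then |cos(4z^5 + 3)| grows like e^{4r^5}/2, so ρ ≥ 5. Hence ρ = 5.
Therefore ρ = 5.

Order ρ = 5.


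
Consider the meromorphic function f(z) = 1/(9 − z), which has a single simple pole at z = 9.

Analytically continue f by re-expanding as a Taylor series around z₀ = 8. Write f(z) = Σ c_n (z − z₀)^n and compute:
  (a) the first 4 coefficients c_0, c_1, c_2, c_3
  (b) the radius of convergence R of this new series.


Let w = z − z₀, so z = z₀ + w.
Then 9 − z = 9 − (z₀ + w) = (9 − z₀) − w = 1 − w.
f(z) = 1/(1 − w) = (1/(1)) · 1/(1 − w/(1)) = Σ_{n≥0} w^n / (1)^(n+1).
So c_n = 1/(1)^(n+1):
  c_0 = 1/(1)^1 = 1.
  c_1 = 1/(1)^2 = 1.
  c_2 = 1/(1)^3 = 1.
  c_3 = 1/(1)^4 = 1.
The series is valid for |w/d| < 1, i.e. |z − z₀| < |d|.
Radius of convergence: R = |9 − z₀| = |1| = 1 (distance from z₀ to the singularity z = 9).

c_0 = 1, c_1 = 1, c_2 = 1, c_3 = 1; R = 1.
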